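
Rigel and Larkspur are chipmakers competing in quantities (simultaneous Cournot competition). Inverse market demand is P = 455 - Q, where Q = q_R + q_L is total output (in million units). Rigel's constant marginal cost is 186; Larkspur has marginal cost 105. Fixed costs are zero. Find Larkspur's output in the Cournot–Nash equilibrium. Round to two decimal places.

Rigel's profit: π_R = (455 - Q)q_R - (186q_R). Setting ∂π_R/∂q_R = 0: 269 - 2q_R - (q_L) = 0.
Larkspur's profit: π_L = (455 - Q)q_L - (105q_L). Setting ∂π_L/∂q_L = 0: 350 - 2q_L - (q_R) = 0.
Rearranging gives the reaction functions q_R = (269 - q_L)/2 and q_L = (350 - q_R)/2.
Solving the pair: q_R = 188/3, q_L = 431/3.

143.67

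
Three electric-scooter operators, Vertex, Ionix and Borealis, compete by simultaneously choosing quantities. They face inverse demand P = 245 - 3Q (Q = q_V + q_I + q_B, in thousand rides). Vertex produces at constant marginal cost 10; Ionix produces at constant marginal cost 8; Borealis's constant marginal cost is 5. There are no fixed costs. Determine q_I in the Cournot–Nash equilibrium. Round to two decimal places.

Vertex's profit: π_V = (245 - 3Q)q_V - (10q_V). Setting ∂π_V/∂q_V = 0: 235 - 6q_V - 3(q_I + q_B) = 0.
Ionix's profit: π_I = (245 - 3Q)q_I - (8q_I). Setting ∂π_I/∂q_I = 0: 237 - 6q_I - 3(q_V + q_B) = 0.
Borealis's profit: π_B = (245 - 3Q)q_B - (5q_B). Setting ∂π_B/∂q_B = 0: 240 - 6q_B - 3(q_V + q_I) = 0.
Adding the 3 first-order conditions: 712 − 12Q = 0, so Q = 178/3.
Back-substituting: q_V = (235 − 178)/3 = 19, q_I = (237 − 178)/3 = 59/3, q_B = (240 − 178)/3 = 62/3.

19.67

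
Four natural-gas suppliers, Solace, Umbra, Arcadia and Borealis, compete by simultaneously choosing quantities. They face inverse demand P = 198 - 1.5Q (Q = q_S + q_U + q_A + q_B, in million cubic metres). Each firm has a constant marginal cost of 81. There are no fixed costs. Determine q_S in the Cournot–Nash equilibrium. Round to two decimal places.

15.60

A representative firm's profit is π_i = q_i(198 - 1.5Q) - 81q_i.
Setting ∂π_i/∂q_i = 0 with rivals' quantities fixed: 117 - 3q_i - (3/2)·Σ_{j≠i} q_j = 0.
By symmetry each firm produces the same amount; substituting Σ_{j≠i} q_j = 3q_i yields q_i = 117/(15/2) = 78/5.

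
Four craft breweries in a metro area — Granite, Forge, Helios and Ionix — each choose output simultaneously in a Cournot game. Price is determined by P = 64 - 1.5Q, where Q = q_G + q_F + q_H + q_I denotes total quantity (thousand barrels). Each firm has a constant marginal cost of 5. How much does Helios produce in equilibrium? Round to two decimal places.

Each firm earns π_i = (64 - 1.5Q)q_i - 5q_i.
Setting ∂π_i/∂q_i = 0 with rivals' quantities fixed: 59 - 3q_i - (3/2)·Σ_{j≠i} q_j = 0.
With identical firms every q_j equals q_i, so Σ_{j≠i} q_j = 3q_i and 59 = (15/2)q_i, giving q_i = 118/15.

7.87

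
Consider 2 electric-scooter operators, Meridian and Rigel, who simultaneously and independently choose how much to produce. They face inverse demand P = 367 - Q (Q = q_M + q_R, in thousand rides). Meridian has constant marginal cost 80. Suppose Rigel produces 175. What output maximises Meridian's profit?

56

With the rival's output fixed at 175, Meridian's profit is π_M = (367 - 175 - q_M)q_M - (80q_M) = (192 - q_M)q_M - (80q_M).
∂π_M/∂q_M = 112 - 2q_M = 0, so q_M = 56.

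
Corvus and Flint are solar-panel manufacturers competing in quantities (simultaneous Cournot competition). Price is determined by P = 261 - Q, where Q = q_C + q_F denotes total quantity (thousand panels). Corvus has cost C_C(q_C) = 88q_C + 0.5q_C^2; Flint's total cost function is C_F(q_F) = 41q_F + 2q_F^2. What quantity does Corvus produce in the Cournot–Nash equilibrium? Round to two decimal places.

Corvus's profit: π_C = (261 - Q)q_C - (88q_C + (1/2)q_C²). Setting ∂π_C/∂q_C = 0: 173 - 3q_C - (q_F) = 0.
Flint's first-order condition: 220 - 6q_F - (q_C) = 0.
Best responses: q_C = (173 - q_F)/3, q_F = (220 - q_C)/6.
Substituting one into the other gives q_C = 818/17 and q_F = 487/17.

48.12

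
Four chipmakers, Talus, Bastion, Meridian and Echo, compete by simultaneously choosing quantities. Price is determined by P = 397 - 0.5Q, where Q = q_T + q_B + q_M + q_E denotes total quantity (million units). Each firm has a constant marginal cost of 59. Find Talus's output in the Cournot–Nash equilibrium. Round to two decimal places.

135.20

Each firm earns π_i = (397 - 0.5Q)q_i - 59q_i.
First-order condition (treating rivals' output as given): 338 - q_i - (1/2)·Σ_{j≠i} q_j = 0.
By symmetry each firm produces the same amount; substituting Σ_{j≠i} q_j = 3q_i yields q_i = 338/(5/2) = 676/5.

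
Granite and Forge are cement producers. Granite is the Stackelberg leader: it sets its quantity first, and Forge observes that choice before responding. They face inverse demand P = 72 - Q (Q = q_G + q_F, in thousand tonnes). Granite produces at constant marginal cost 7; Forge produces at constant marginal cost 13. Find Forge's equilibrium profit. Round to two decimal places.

138.06

The follower Forge best-responds to any q_G: π_F = (72 - Q)q_F - 13q_F.
Follower FOC: 59 - q_G - 2q_F = 0, so q_F(q_G) = (59 - q_G)/2.
The leader anticipates this reaction. Substituting into P = 72 - Q gives P = 85/2 - (1/2)q_G, so π_G = (85/2 - (1/2)q_G)q_G - 7q_G.
Leader FOC: 71/2 - q_G = 0, so q_G = 71/2.
Then q_F = (59 - 71/2)/2 = 47/4.
Price P = 72 - 189/4 = 99/4.
Forge's profit: (99/4 - 13)·(47/4) = 138.0625.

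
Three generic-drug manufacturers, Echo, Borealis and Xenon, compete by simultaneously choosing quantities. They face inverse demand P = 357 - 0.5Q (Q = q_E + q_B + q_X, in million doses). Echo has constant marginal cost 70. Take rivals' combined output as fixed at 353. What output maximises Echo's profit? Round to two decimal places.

With rivals' combined output fixed at 353, Echo's profit is π_E = (357 - (1/2)·353 - (1/2)q_E)q_E - (70q_E) = (361/2 - (1/2)q_E)q_E - (70q_E).
∂π_E/∂q_E = 221/2 - q_E = 0, so q_E = 221/2.

110.50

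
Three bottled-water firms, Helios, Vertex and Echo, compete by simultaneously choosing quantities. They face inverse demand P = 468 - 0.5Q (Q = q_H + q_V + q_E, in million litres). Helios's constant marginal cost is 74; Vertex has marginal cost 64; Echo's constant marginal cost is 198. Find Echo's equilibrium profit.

18

Helios's profit: π_H = (468 - 0.5Q)q_H - (74q_H). Setting ∂π_H/∂q_H = 0: 394 - q_H - (1/2)(q_V + q_E) = 0.
Vertex's profit: π_V = (468 - 0.5Q)q_V - (64q_V). Setting ∂π_V/∂q_V = 0: 404 - q_V - (1/2)(q_H + q_E) = 0.
Echo's profit: π_E = (468 - 0.5Q)q_E - (198q_E). Setting ∂π_E/∂q_E = 0: 270 - q_E - (1/2)(q_H + q_V) = 0.
Adding the 3 conditions: 1068 − Q − Q = 0, i.e. Q = 534.
Back-substituting: q_H = (394 − 267)/(1/2) = 254, q_V = (404 − 267)/(1/2) = 274, q_E = (270 − 267)/(1/2) = 6.
Price P = 468 - (1/2)·534 = 201.
Echo's profit: (201 - 198)·6 = 18.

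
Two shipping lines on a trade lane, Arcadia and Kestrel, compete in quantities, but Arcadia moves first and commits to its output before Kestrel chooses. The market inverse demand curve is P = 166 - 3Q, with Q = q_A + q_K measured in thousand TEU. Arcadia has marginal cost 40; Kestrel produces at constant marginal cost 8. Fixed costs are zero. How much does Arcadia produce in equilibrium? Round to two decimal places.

The follower Kestrel best-responds to any q_A: π_K = (166 - 3Q)q_K - 8q_K.
Follower FOC: 158 - 3q_A - 6q_K = 0, so q_K(q_A) = (158 - 3q_A)/6.
Arcadia substitutes q_K(q_A) into its own profit: π_A = q_A(166 - 3q_A - (158 - 3q_A)/2) - 40q_A = (87 - (3/2)q_A)q_A - 40q_A.
Maximising: ∂π_A/∂q_A = 47 - 3q_A = 0, giving q_A = 47/3.
Then q_K = (158 - 3·(47/3))/6 = 37/2.

15.67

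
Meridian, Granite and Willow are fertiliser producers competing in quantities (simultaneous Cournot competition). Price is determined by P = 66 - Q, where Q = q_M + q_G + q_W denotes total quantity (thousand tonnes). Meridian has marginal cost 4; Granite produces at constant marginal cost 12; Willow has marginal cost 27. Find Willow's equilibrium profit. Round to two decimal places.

Meridian's profit: π_M = (66 - Q)q_M - (4q_M). Setting ∂π_M/∂q_M = 0: 62 - 2q_M - (q_G + q_W) = 0.
Granite's first-order condition: 54 - 2q_G - (q_M + q_W) = 0.
Willow's first-order condition: 39 - 2q_W - (q_M + q_G) = 0.
Adding the 3 first-order conditions: 155 − 4Q = 0, so Q = 155/4.
Back-substituting: q_M = (62 − 155/4) = 93/4, q_G = (54 − 155/4) = 61/4, q_W = (39 − 155/4) = 1/4.
Price P = 66 - 155/4 = 109/4.
Willow's profit: (109/4 - 27)·(1/4) = 1/16.

0.06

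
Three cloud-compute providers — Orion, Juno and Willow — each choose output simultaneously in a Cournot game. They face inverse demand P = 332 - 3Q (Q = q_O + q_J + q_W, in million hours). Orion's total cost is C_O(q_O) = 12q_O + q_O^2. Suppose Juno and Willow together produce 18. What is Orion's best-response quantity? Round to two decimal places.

With rivals' combined output fixed at 18, Orion's profit is π_O = (332 - 3·18 - 3q_O)q_O - (12q_O + q_O²) = (278 - 3q_O)q_O - (12q_O + q_O²).
∂π_O/∂q_O = 266 - 8q_O = 0, so q_O = 133/4.

33.25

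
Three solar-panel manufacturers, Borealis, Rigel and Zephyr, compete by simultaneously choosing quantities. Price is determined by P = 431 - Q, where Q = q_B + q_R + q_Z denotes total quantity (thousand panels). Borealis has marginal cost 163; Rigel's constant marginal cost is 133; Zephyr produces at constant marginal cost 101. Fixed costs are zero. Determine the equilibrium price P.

Borealis's profit: π_B = (431 - Q)q_B - (163q_B). Setting ∂π_B/∂q_B = 0: 268 - 2q_B - (q_R + q_Z) = 0.
Rigel's profit: π_R = (431 - Q)q_R - (133q_R). Setting ∂π_R/∂q_R = 0: 298 - 2q_R - (q_B + q_Z) = 0.
Zephyr's profit: π_Z = (431 - Q)q_Z - (101q_Z). Setting ∂π_Z/∂q_Z = 0: 330 - 2q_Z - (q_B + q_R) = 0.
Summing all 3 equations gives 896 − 4Q = 0, hence Q = 224.
Back-substituting: q_B = (268 − 224) = 44, q_R = (298 − 224) = 74, q_Z = (330 − 224) = 106.
Total output Q = 224, so price P = 431 - 224 = 207.

207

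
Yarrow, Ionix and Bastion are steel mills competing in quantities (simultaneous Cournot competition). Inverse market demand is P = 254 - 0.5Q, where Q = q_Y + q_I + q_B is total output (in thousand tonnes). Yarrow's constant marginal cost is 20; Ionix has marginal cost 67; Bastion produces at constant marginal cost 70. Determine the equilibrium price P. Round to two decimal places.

Yarrow's profit: π_Y = (254 - 0.5Q)q_Y - (20q_Y). Setting ∂π_Y/∂q_Y = 0: 234 - q_Y - (1/2)(q_I + q_B) = 0.
Ionix's first-order condition: 187 - q_I - (1/2)(q_Y + q_B) = 0.
Bastion's first-order condition: 184 - q_B - (1/2)(q_Y + q_I) = 0.
Adding the 3 conditions: 605 − Q − Q = 0, i.e. Q = 605/2.
Back-substituting: q_Y = (234 − 605/4)/(1/2) = 331/2, q_I = (187 − 605/4)/(1/2) = 143/2, q_B = (184 − 605/4)/(1/2) = 131/2.
Total output Q = 605/2, so price P = 254 - (1/2)·(605/2) = 411/4.

102.75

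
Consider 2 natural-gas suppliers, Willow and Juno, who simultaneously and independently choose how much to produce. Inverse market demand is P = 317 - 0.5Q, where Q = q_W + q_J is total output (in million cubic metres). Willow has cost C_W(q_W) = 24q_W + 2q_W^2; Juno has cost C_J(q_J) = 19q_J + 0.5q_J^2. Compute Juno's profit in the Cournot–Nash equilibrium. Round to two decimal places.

Willow's profit: π_W = (317 - 0.5Q)q_W - (24q_W + 2q_W²). Setting ∂π_W/∂q_W = 0: 293 - 5q_W - (1/2)(q_J) = 0.
Juno's profit: π_J = (317 - 0.5Q)q_J - (19q_J + (1/2)q_J²). Setting ∂π_J/∂q_J = 0: 298 - 2q_J - (1/2)(q_W) = 0.
Best responses: q_W = (293 - (1/2)q_J)/5, q_J = (298 - (1/2)q_W)/2.
Substituting one into the other gives q_W = 1748/39 and q_J = 137.7949.
Price P = 317 - (1/2)·182.6154 = 225.6923.
Juno's profit: 225.6923·137.7949 - 19·137.7949 - (1/2)·137.7949² = 18987.4267.

18987.43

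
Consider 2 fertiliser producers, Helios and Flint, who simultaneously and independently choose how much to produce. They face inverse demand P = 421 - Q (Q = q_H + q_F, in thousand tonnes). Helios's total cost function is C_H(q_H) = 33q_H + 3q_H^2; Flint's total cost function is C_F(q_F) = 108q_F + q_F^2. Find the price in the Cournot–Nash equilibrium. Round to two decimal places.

Helios's profit: π_H = (421 - Q)q_H - (33q_H + 3q_H²). Setting ∂π_H/∂q_H = 0: 388 - 8q_H - (q_F) = 0.
Flint's first-order condition: 313 - 4q_F - (q_H) = 0.
Rearranging gives the reaction functions q_H = (388 - q_F)/8 and q_F = (313 - q_H)/4.
Substituting one into the other gives q_H = 1239/31 and q_F = 68.2581.
Total output Q = 108.2258, so price P = 421 - 108.2258 = 312.7742.

312.77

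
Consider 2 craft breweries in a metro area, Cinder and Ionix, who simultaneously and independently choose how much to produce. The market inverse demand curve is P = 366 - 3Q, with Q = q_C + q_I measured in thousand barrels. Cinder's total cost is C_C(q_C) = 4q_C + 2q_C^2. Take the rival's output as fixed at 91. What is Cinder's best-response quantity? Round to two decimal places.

With the rival's output fixed at 91, Cinder's profit is π_C = (366 - 3·91 - 3q_C)q_C - (4q_C + 2q_C²) = (93 - 3q_C)q_C - (4q_C + 2q_C²).
∂π_C/∂q_C = 89 - 10q_C = 0, so q_C = 89/10.

8.90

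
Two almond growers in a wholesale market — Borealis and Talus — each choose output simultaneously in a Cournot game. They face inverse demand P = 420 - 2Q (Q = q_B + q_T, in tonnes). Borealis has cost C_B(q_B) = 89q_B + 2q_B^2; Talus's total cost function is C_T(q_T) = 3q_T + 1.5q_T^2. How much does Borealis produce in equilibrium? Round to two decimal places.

28.52

Borealis's profit: π_B = (420 - 2Q)q_B - (89q_B + 2q_B²). Setting ∂π_B/∂q_B = 0: 331 - 8q_B - 2(q_T) = 0.
Talus's first-order condition: 417 - 7q_T - 2(q_B) = 0.
Best responses: q_B = (331 - 2q_T)/8, q_T = (417 - 2q_B)/7.
Solving the pair: q_B = 1483/52, q_T = 1337/26.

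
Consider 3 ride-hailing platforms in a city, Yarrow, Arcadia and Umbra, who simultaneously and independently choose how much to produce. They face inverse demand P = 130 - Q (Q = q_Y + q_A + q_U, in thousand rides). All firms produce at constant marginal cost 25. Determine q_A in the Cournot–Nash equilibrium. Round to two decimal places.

A representative firm's profit is π_i = q_i(130 - Q) - 25q_i.
Setting ∂π_i/∂q_i = 0 with rivals' quantities fixed: 105 - 2q_i - Σ_{j≠i} q_j = 0.
By symmetry each firm produces the same amount; substituting Σ_{j≠i} q_j = 2q_i yields q_i = 105/4.

26.25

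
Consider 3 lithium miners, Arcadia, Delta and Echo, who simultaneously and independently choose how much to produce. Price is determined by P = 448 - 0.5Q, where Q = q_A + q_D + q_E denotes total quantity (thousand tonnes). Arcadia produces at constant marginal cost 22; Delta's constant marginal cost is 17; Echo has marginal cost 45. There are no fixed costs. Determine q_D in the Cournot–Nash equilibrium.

232

Arcadia's profit: π_A = (448 - 0.5Q)q_A - (22q_A). Setting ∂π_A/∂q_A = 0: 426 - q_A - (1/2)(q_D + q_E) = 0.
Delta's profit: π_D = (448 - 0.5Q)q_D - (17q_D). Setting ∂π_D/∂q_D = 0: 431 - q_D - (1/2)(q_A + q_E) = 0.
Echo's first-order condition: 403 - q_E - (1/2)(q_A + q_D) = 0.
Summing all 3 equations gives 1260 − 2Q = 0, hence Q = 630.
Back-substituting: q_A = (426 − 315)/(1/2) = 222, q_D = (431 − 315)/(1/2) = 232, q_E = (403 − 315)/(1/2) = 176.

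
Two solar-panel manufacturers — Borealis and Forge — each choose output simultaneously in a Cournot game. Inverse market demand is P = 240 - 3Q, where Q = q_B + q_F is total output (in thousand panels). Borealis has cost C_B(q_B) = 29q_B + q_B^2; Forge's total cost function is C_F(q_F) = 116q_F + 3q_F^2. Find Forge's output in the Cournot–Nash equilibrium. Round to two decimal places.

4.13

Borealis's profit: π_B = (240 - 3Q)q_B - (29q_B + q_B²). Setting ∂π_B/∂q_B = 0: 211 - 8q_B - 3(q_F) = 0.
Forge's profit: π_F = (240 - 3Q)q_F - (116q_F + 3q_F²). Setting ∂π_F/∂q_F = 0: 124 - 12q_F - 3(q_B) = 0.
Rearranging gives the reaction functions q_B = (211 - 3q_F)/8 and q_F = (124 - 3q_B)/12.
Substituting one into the other gives q_B = 720/29 and q_F = 359/87.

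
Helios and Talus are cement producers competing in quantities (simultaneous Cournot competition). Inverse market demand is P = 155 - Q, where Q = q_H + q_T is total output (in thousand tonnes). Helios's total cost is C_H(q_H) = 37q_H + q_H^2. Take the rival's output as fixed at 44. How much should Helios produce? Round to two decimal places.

With the rival's output fixed at 44, Helios's profit is π_H = (155 - 44 - q_H)q_H - (37q_H + q_H²) = (111 - q_H)q_H - (37q_H + q_H²).
∂π_H/∂q_H = 74 - 4q_H = 0, so q_H = 37/2.

18.50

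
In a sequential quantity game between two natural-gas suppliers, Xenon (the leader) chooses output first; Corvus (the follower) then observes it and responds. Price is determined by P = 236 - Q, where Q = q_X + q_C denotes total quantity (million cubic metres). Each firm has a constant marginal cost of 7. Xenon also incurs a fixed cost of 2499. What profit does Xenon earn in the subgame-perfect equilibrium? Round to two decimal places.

4056.13

The follower Corvus best-responds to any q_X: π_C = (236 - Q)q_C - 7q_C.
Setting the follower's marginal profit to zero, 229 - q_X - 2q_C = 0, i.e. q_C = (229 - q_X)/2.
Xenon substitutes q_C(q_X) into its own profit: π_X = q_X(236 - q_X - (229 - q_X)/2) - 7q_X = (243/2 - (1/2)q_X)q_X - 7q_X.
The leader's first-order condition 229/2 - q_X = 0 yields q_X = 229/2.
Then q_C = (229 - 229/2)/2 = 229/4.
Price P = 236 - 687/4 = 257/4.
Xenon's profit: (257/4 - 7)·(229/2) - 2499 = 4056.1250.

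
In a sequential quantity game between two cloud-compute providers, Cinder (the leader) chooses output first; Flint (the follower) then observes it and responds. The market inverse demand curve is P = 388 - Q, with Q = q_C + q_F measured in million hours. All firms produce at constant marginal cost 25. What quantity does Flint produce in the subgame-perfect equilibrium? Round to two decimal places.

The follower Flint best-responds to any q_C: π_F = (388 - Q)q_F - 25q_F.
∂π_F/∂q_F = 363 - q_C - 2q_F = 0 gives the reaction function q_F = (363 - q_C)/2.
The leader anticipates this reaction. Substituting into P = 388 - Q gives P = 413/2 - (1/2)q_C, so π_C = (413/2 - (1/2)q_C)q_C - 25q_C.
The leader's first-order condition 363/2 - q_C = 0 yields q_C = 363/2.
Then q_F = (363 - 363/2)/2 = 363/4.

90.75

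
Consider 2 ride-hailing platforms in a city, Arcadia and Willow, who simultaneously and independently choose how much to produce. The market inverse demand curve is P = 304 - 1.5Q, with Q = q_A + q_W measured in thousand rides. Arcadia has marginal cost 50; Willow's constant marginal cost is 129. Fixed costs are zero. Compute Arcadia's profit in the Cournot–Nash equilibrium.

Arcadia's profit: π_A = (304 - 1.5Q)q_A - (50q_A). Setting ∂π_A/∂q_A = 0: 254 - 3q_A - (3/2)(q_W) = 0.
Willow's first-order condition: 175 - 3q_W - (3/2)(q_A) = 0.
Rearranging gives the reaction functions q_A = (254 - (3/2)q_W)/3 and q_W = (175 - (3/2)q_A)/3.
Substituting one into the other gives q_A = 74 and q_W = 64/3.
Price P = 304 - (3/2)·(286/3) = 161.
Arcadia's profit: (161 - 50)·74 = 8214.

8214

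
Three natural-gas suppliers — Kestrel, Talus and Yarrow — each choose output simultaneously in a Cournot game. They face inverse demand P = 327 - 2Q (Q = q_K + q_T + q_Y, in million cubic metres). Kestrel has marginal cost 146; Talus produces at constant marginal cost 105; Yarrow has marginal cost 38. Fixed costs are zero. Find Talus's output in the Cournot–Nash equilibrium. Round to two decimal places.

24.50

Kestrel's profit: π_K = (327 - 2Q)q_K - (146q_K). Setting ∂π_K/∂q_K = 0: 181 - 4q_K - 2(q_T + q_Y) = 0.
Talus's profit: π_T = (327 - 2Q)q_T - (105q_T). Setting ∂π_T/∂q_T = 0: 222 - 4q_T - 2(q_K + q_Y) = 0.
Yarrow's first-order condition: 289 - 4q_Y - 2(q_K + q_T) = 0.
Summing all 3 equations gives 692 − 8Q = 0, hence Q = 173/2.
Back-substituting: q_K = (181 − 173)/2 = 4, q_T = (222 − 173)/2 = 49/2, q_Y = (289 − 173)/2 = 58.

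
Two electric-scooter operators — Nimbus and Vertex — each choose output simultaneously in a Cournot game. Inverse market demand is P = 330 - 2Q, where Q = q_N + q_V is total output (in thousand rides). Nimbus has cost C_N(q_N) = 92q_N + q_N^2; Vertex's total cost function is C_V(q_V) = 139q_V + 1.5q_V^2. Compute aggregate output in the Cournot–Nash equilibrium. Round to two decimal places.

Nimbus's profit: π_N = (330 - 2Q)q_N - (92q_N + q_N²). Setting ∂π_N/∂q_N = 0: 238 - 6q_N - 2(q_V) = 0.
Vertex's profit: π_V = (330 - 2Q)q_V - (139q_V + (3/2)q_V²). Setting ∂π_V/∂q_V = 0: 191 - 7q_V - 2(q_N) = 0.
Rearranging gives the reaction functions q_N = (238 - 2q_V)/6 and q_V = (191 - 2q_N)/7.
Substituting one into the other gives q_N = 642/19 and q_V = 335/19.
Total output Q = 642/19 + 335/19 = 977/19.

51.42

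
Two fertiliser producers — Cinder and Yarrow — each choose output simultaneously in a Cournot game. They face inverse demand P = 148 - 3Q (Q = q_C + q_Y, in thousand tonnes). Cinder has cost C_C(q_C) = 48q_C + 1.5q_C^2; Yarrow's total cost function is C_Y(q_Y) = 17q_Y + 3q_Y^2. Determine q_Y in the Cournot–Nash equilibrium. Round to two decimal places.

8.88

Cinder's profit: π_C = (148 - 3Q)q_C - (48q_C + (3/2)q_C²). Setting ∂π_C/∂q_C = 0: 100 - 9q_C - 3(q_Y) = 0.
Yarrow's first-order condition: 131 - 12q_Y - 3(q_C) = 0.
Rearranging gives the reaction functions q_C = (100 - 3q_Y)/9 and q_Y = (131 - 3q_C)/12.
Solving the pair: q_C = 269/33, q_Y = 293/33.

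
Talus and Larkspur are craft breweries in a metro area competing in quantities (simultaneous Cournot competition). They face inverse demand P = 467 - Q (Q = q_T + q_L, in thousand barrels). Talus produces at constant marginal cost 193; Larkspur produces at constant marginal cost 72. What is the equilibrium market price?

244

Talus's profit: π_T = (467 - Q)q_T - (193q_T). Setting ∂π_T/∂q_T = 0: 274 - 2q_T - (q_L) = 0.
Larkspur's profit: π_L = (467 - Q)q_L - (72q_L). Setting ∂π_L/∂q_L = 0: 395 - 2q_L - (q_T) = 0.
So q_T = (274 - q_L)/2 and q_L = (395 - q_T)/2.
Substituting one into the other gives q_T = 51 and q_L = 172.
Total output Q = 223, so price P = 467 - 223 = 244.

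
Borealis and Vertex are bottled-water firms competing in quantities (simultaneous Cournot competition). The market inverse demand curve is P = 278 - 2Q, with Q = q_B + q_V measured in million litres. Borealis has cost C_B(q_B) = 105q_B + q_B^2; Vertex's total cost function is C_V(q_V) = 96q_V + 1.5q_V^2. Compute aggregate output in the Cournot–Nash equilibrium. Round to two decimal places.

41.92

Borealis's profit: π_B = (278 - 2Q)q_B - (105q_B + q_B²). Setting ∂π_B/∂q_B = 0: 173 - 6q_B - 2(q_V) = 0.
Vertex's first-order condition: 182 - 7q_V - 2(q_B) = 0.
So q_B = (173 - 2q_V)/6 and q_V = (182 - 2q_B)/7.
Substituting one into the other gives q_B = 847/38 and q_V = 373/19.
Total output Q = 847/38 + 373/19 = 1593/38.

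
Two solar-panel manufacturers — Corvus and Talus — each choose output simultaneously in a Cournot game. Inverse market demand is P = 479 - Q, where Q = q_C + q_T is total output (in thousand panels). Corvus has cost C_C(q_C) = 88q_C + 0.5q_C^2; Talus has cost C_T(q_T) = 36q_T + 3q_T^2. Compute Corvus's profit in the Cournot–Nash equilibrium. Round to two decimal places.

Corvus's profit: π_C = (479 - Q)q_C - (88q_C + (1/2)q_C²). Setting ∂π_C/∂q_C = 0: 391 - 3q_C - (q_T) = 0.
Talus's first-order condition: 443 - 8q_T - (q_C) = 0.
Rearranging gives the reaction functions q_C = (391 - q_T)/3 and q_T = (443 - q_C)/8.
Solving the pair: q_C = 116.7391, q_T = 938/23.
Price P = 479 - 157.5217 = 321.4783.
Corvus's profit: 321.4783·116.7391 - 88·116.7391 - (1/2)·116.7391² = 20442.0369.

20442.04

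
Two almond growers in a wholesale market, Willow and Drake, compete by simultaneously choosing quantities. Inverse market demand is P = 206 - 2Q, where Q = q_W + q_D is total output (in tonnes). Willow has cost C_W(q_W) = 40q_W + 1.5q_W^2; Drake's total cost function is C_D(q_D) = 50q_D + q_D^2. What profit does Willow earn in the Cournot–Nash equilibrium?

1134

Willow's profit: π_W = (206 - 2Q)q_W - (40q_W + (3/2)q_W²). Setting ∂π_W/∂q_W = 0: 166 - 7q_W - 2(q_D) = 0.
Drake's first-order condition: 156 - 6q_D - 2(q_W) = 0.
Rearranging gives the reaction functions q_W = (166 - 2q_D)/7 and q_D = (156 - 2q_W)/6.
Substituting one into the other gives q_W = 18 and q_D = 20.
Price P = 206 - 2·38 = 130.
Willow's profit: 130·18 - 40·18 - (3/2)·18² = 1134.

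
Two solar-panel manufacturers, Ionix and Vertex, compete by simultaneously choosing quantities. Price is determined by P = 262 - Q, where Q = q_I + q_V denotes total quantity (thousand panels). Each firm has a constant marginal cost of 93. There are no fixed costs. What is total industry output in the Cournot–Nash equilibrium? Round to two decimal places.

Each firm earns π_i = (262 - Q)q_i - 93q_i.
Setting ∂π_i/∂q_i = 0 with rivals' quantities fixed: 169 - 2q_i - q_j = 0.
By symmetry each firm produces the same amount; substituting q_j = q_i yields q_i = 169/3.
Total output Q = 169/3 + 169/3 = 338/3.

112.67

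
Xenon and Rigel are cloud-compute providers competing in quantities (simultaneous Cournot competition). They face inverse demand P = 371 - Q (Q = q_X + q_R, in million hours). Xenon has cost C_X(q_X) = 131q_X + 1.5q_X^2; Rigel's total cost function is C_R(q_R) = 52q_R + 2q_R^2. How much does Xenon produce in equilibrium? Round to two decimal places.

Xenon's profit: π_X = (371 - Q)q_X - (131q_X + (3/2)q_X²). Setting ∂π_X/∂q_X = 0: 240 - 5q_X - (q_R) = 0.
Rigel's first-order condition: 319 - 6q_R - (q_X) = 0.
Best responses: q_X = (240 - q_R)/5, q_R = (319 - q_X)/6.
Solving the pair: q_X = 1121/29, q_R = 1355/29.

38.66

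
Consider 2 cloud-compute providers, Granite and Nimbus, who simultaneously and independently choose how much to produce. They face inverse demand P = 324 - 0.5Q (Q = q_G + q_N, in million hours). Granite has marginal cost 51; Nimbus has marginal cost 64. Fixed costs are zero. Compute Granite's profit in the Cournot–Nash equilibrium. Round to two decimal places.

18176.89

Granite's profit: π_G = (324 - 0.5Q)q_G - (51q_G). Setting ∂π_G/∂q_G = 0: 273 - q_G - (1/2)(q_N) = 0.
Nimbus's first-order condition: 260 - q_N - (1/2)(q_G) = 0.
So q_G = (273 - (1/2)q_N) and q_N = (260 - (1/2)q_G).
Substituting one into the other gives q_G = 572/3 and q_N = 494/3.
Price P = 324 - (1/2)·(1066/3) = 439/3.
Granite's profit: (439/3 - 51)·(572/3) = 18176.8889.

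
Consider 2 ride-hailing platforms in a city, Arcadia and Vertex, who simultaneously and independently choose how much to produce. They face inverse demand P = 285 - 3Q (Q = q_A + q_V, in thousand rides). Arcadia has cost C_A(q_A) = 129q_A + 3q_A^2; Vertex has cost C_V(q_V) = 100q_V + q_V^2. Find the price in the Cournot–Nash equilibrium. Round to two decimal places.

Arcadia's profit: π_A = (285 - 3Q)q_A - (129q_A + 3q_A²). Setting ∂π_A/∂q_A = 0: 156 - 12q_A - 3(q_V) = 0.
Vertex's profit: π_V = (285 - 3Q)q_V - (100q_V + q_V²). Setting ∂π_V/∂q_V = 0: 185 - 8q_V - 3(q_A) = 0.
So q_A = (156 - 3q_V)/12 and q_V = (185 - 3q_A)/8.
Substituting one into the other gives q_A = 231/29 and q_V = 584/29.
Total output Q = 815/29, so price P = 285 - 3·(815/29) = 200.6897.

200.69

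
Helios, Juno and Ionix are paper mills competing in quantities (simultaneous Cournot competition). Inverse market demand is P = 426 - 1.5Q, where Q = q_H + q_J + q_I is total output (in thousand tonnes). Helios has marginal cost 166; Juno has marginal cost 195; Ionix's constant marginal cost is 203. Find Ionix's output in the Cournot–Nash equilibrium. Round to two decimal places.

Helios's profit: π_H = (426 - 1.5Q)q_H - (166q_H). Setting ∂π_H/∂q_H = 0: 260 - 3q_H - (3/2)(q_J + q_I) = 0.
Juno's profit: π_J = (426 - 1.5Q)q_J - (195q_J). Setting ∂π_J/∂q_J = 0: 231 - 3q_J - (3/2)(q_H + q_I) = 0.
Ionix's profit: π_I = (426 - 1.5Q)q_I - (203q_I). Setting ∂π_I/∂q_I = 0: 223 - 3q_I - (3/2)(q_H + q_J) = 0.
Summing all 3 equations gives 714 − 6Q = 0, hence Q = 119.
Back-substituting: q_H = (260 − 357/2)/(3/2) = 163/3, q_J = (231 − 357/2)/(3/2) = 35, q_I = (223 − 357/2)/(3/2) = 89/3.

29.67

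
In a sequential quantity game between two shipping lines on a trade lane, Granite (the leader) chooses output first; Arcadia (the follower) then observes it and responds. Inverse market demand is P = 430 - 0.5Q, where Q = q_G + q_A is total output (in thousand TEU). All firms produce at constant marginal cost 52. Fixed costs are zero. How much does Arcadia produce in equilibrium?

Solve by backward induction. Given q_G, the follower Arcadia maximises π_A = (430 - (1/2)q_G - (1/2)q_A)q_A - 52q_A.
∂π_A/∂q_A = 378 - (1/2)q_G - q_A = 0 gives the reaction function q_A = (378 - (1/2)q_G).
The leader anticipates this reaction. Substituting into P = 430 - 0.5Q gives P = 241 - (1/4)q_G, so π_G = (241 - (1/4)q_G)q_G - 52q_G.
Maximising: ∂π_G/∂q_G = 189 - (1/2)q_G = 0, giving q_G = 378.
Then q_A = (378 - (1/2)·378) = 189.

189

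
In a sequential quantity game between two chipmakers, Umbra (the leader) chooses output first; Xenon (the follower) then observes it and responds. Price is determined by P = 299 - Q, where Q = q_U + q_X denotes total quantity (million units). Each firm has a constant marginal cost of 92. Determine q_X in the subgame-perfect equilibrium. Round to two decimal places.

The follower Xenon best-responds to any q_U: π_X = (299 - Q)q_X - 92q_X.
Follower FOC: 207 - q_U - 2q_X = 0, so q_X(q_U) = (207 - q_U)/2.
The leader anticipates this reaction. Substituting into P = 299 - Q gives P = 391/2 - (1/2)q_U, so π_U = (391/2 - (1/2)q_U)q_U - 92q_U.
Maximising: ∂π_U/∂q_U = 207/2 - q_U = 0, giving q_U = 207/2.
Then q_X = (207 - 207/2)/2 = 207/4.

51.75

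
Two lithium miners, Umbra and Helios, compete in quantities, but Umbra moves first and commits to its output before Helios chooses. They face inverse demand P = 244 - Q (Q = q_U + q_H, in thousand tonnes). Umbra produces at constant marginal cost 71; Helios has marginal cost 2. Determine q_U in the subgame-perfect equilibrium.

The follower Helios best-responds to any q_U: π_H = (244 - Q)q_H - 2q_H.
Setting the follower's marginal profit to zero, 242 - q_U - 2q_H = 0, i.e. q_H = (242 - q_U)/2.
The leader anticipates this reaction. Substituting into P = 244 - Q gives P = 123 - (1/2)q_U, so π_U = (123 - (1/2)q_U)q_U - 71q_U.
The leader's first-order condition 52 - q_U = 0 yields q_U = 52.
Then q_H = (242 - 52)/2 = 95.

52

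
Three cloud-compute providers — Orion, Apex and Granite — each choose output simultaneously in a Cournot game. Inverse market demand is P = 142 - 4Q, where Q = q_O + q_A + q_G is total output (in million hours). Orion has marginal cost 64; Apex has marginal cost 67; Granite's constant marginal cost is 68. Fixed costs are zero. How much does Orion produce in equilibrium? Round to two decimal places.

Orion's profit: π_O = (142 - 4Q)q_O - (64q_O). Setting ∂π_O/∂q_O = 0: 78 - 8q_O - 4(q_A + q_G) = 0.
Apex's first-order condition: 75 - 8q_A - 4(q_O + q_G) = 0.
Granite's first-order condition: 74 - 8q_G - 4(q_O + q_A) = 0.
Adding the 3 conditions: 227 − 8Q − 8Q = 0, i.e. Q = 227/16.
Back-substituting: q_O = (78 − 227/4)/4 = 85/16, q_A = (75 − 227/4)/4 = 73/16, q_G = (74 − 227/4)/4 = 69/16.

5.31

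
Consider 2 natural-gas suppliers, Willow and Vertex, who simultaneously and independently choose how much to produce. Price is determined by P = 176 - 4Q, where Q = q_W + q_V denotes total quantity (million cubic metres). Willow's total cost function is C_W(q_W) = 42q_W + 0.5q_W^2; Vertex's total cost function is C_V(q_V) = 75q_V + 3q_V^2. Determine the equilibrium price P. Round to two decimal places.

108.91

Willow's profit: π_W = (176 - 4Q)q_W - (42q_W + (1/2)q_W²). Setting ∂π_W/∂q_W = 0: 134 - 9q_W - 4(q_V) = 0.
Vertex's first-order condition: 101 - 14q_V - 4(q_W) = 0.
So q_W = (134 - 4q_V)/9 and q_V = (101 - 4q_W)/14.
Solving the pair: q_W = 736/55, q_V = 373/110.
Total output Q = 369/22, so price P = 176 - 4·(369/22) = 1198/11.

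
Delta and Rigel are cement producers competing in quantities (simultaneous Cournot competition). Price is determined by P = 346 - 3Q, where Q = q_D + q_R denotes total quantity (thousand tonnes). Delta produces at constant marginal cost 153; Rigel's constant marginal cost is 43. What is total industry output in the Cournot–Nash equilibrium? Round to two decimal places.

55.11

Delta's profit: π_D = (346 - 3Q)q_D - (153q_D). Setting ∂π_D/∂q_D = 0: 193 - 6q_D - 3(q_R) = 0.
Rigel's profit: π_R = (346 - 3Q)q_R - (43q_R). Setting ∂π_R/∂q_R = 0: 303 - 6q_R - 3(q_D) = 0.
Rearranging gives the reaction functions q_D = (193 - 3q_R)/6 and q_R = (303 - 3q_D)/6.
Substituting one into the other gives q_D = 83/9 and q_R = 413/9.
Total output Q = 83/9 + 413/9 = 496/9.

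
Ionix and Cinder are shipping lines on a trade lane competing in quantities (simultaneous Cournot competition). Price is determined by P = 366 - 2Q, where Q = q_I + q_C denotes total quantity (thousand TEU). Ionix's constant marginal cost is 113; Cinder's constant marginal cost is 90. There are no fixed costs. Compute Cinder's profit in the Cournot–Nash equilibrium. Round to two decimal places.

4966.72

Ionix's profit: π_I = (366 - 2Q)q_I - (113q_I). Setting ∂π_I/∂q_I = 0: 253 - 4q_I - 2(q_C) = 0.
Cinder's profit: π_C = (366 - 2Q)q_C - (90q_C). Setting ∂π_C/∂q_C = 0: 276 - 4q_C - 2(q_I) = 0.
Best responses: q_I = (253 - 2q_C)/4, q_C = (276 - 2q_I)/4.
Solving the pair: q_I = 115/3, q_C = 299/6.
Price P = 366 - 2·(529/6) = 569/3.
Cinder's profit: (569/3 - 90)·(299/6) = 4966.7222.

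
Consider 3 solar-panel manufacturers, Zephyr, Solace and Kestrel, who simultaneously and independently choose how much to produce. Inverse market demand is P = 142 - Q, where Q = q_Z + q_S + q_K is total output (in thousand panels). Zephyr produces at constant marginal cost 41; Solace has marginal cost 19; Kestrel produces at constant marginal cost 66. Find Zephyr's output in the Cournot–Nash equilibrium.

Zephyr's profit: π_Z = (142 - Q)q_Z - (41q_Z). Setting ∂π_Z/∂q_Z = 0: 101 - 2q_Z - (q_S + q_K) = 0.
Solace's first-order condition: 123 - 2q_S - (q_Z + q_K) = 0.
Kestrel's first-order condition: 76 - 2q_K - (q_Z + q_S) = 0.
Summing all 3 equations gives 300 − 4Q = 0, hence Q = 75.
Back-substituting: q_Z = (101 − 75) = 26, q_S = (123 − 75) = 48, q_K = (76 − 75) = 1.

26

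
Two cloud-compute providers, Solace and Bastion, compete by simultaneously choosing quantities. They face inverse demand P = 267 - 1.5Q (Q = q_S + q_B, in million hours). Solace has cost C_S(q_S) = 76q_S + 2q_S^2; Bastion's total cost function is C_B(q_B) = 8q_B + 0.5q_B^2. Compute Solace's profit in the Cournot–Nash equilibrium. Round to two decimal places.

Solace's profit: π_S = (267 - 1.5Q)q_S - (76q_S + 2q_S²). Setting ∂π_S/∂q_S = 0: 191 - 7q_S - (3/2)(q_B) = 0.
Bastion's first-order condition: 259 - 4q_B - (3/2)(q_S) = 0.
So q_S = (191 - (3/2)q_B)/7 and q_B = (259 - (3/2)q_S)/4.
Substituting one into the other gives q_S = 1502/103 and q_B = 59.2816.
Price P = 267 - (3/2)·73.8641 = 156.2039.
Solace's profit: 156.2039·(1502/103) - 76·(1502/103) - 2(1502/103)² = 744.2750.

744.28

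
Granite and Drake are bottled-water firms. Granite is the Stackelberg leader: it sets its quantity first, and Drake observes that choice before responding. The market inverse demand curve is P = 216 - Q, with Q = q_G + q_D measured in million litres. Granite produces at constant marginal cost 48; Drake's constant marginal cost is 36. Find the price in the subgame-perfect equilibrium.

87

Solve by backward induction. Given q_G, the follower Drake maximises π_D = (216 - q_G - q_D)q_D - 36q_D.
Follower FOC: 180 - q_G - 2q_D = 0, so q_D(q_G) = (180 - q_G)/2.
Granite substitutes q_D(q_G) into its own profit: π_G = q_G(216 - q_G - (180 - q_G)/2) - 48q_G = (126 - (1/2)q_G)q_G - 48q_G.
Leader FOC: 78 - q_G = 0, so q_G = 78.
Then q_D = (180 - 78)/2 = 51.
Total output Q = 129, so price P = 216 - 129 = 87.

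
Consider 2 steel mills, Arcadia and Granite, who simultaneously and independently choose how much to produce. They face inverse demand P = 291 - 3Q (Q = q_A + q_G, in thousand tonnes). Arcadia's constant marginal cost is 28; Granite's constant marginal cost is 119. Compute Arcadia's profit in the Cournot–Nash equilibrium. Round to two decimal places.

Arcadia's profit: π_A = (291 - 3Q)q_A - (28q_A). Setting ∂π_A/∂q_A = 0: 263 - 6q_A - 3(q_G) = 0.
Granite's profit: π_G = (291 - 3Q)q_G - (119q_G). Setting ∂π_G/∂q_G = 0: 172 - 6q_G - 3(q_A) = 0.
So q_A = (263 - 3q_G)/6 and q_G = (172 - 3q_A)/6.
Solving the pair: q_A = 118/3, q_G = 9.
Price P = 291 - 3·(145/3) = 146.
Arcadia's profit: (146 - 28)·(118/3) = 4641.3333.

4641.33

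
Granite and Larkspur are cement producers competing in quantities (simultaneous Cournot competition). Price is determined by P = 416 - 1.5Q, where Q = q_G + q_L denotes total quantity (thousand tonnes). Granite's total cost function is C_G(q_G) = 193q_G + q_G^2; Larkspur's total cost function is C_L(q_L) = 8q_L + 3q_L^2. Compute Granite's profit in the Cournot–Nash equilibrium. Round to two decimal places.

2662.05

Granite's profit: π_G = (416 - 1.5Q)q_G - (193q_G + q_G²). Setting ∂π_G/∂q_G = 0: 223 - 5q_G - (3/2)(q_L) = 0.
Larkspur's profit: π_L = (416 - 1.5Q)q_L - (8q_L + 3q_L²). Setting ∂π_L/∂q_L = 0: 408 - 9q_L - (3/2)(q_G) = 0.
So q_G = (223 - (3/2)q_L)/5 and q_L = (408 - (3/2)q_G)/9.
Solving the pair: q_G = 620/19, q_L = 758/19.
Price P = 416 - (3/2)·(1378/19) = 307.2105.
Granite's profit: 307.2105·(620/19) - 193·(620/19) - (620/19)² = 2662.0499.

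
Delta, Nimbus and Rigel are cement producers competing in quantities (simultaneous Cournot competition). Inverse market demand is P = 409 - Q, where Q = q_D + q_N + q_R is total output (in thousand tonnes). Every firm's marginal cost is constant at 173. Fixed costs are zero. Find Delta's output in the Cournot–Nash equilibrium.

A representative firm's profit is π_i = q_i(409 - Q) - 173q_i.
First-order condition (treating rivals' output as given): 236 - 2q_i - Σ_{j≠i} q_j = 0.
With identical firms every q_j equals q_i, so Σ_{j≠i} q_j = 2q_i and 236 = 4q_i, giving q_i = 59.

59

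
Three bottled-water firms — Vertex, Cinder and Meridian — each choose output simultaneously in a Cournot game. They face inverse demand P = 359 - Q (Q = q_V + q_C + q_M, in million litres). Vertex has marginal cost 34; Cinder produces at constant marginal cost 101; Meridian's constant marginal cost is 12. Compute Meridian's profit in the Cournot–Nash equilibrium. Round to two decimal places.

Vertex's profit: π_V = (359 - Q)q_V - (34q_V). Setting ∂π_V/∂q_V = 0: 325 - 2q_V - (q_C + q_M) = 0.
Cinder's profit: π_C = (359 - Q)q_C - (101q_C). Setting ∂π_C/∂q_C = 0: 258 - 2q_C - (q_V + q_M) = 0.
Meridian's profit: π_M = (359 - Q)q_M - (12q_M). Setting ∂π_M/∂q_M = 0: 347 - 2q_M - (q_V + q_C) = 0.
Summing all 3 equations gives 930 − 4Q = 0, hence Q = 465/2.
Back-substituting: q_V = (325 − 465/2) = 185/2, q_C = (258 − 465/2) = 51/2, q_M = (347 − 465/2) = 229/2.
Price P = 359 - 465/2 = 253/2.
Meridian's profit: (253/2 - 12)·(229/2) = 13110.2500.

13110.25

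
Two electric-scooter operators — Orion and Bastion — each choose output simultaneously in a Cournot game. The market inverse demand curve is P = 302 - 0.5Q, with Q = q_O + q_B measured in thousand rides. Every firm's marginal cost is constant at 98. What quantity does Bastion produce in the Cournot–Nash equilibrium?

Each firm earns π_i = (302 - 0.5Q)q_i - 98q_i.
First-order condition (treating rivals' output as given): 204 - q_i - (1/2)q_j = 0.
With identical firms every q_j equals q_i, so q_j = q_i and 204 = (3/2)q_i, giving q_i = 136.

136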